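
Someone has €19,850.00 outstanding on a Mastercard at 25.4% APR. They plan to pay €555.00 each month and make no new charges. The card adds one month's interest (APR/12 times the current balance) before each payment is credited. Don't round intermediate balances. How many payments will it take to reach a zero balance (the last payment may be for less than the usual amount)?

Monthly rate r = 25.4%/12 = 2.11667% = 0.0211667.
Recurrence: B ← B·(1+r) − €555.00.
Month 1: interest €420.16; balance after payment €19,715.16.
Month 2: interest €417.30; balance after payment €19,577.46.
Closed form: n = −ln(1 − rB₀/P)/ln(1+r) = −ln(0.24296)/ln(1.02117) ≈ 67.549, so the balance reaches zero during payment 68.

68 months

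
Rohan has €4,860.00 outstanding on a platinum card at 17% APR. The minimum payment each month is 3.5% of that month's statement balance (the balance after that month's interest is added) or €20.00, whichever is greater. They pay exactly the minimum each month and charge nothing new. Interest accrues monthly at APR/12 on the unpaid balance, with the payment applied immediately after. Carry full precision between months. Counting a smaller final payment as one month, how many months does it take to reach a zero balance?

Monthly rate r = 17%/12 = 1.41667% = 0.0141667.
While 3.5% of the post-interest balance exceeds €20.00, each month B ← (B·(1+r))·(1 − 0.035), i.e. B shrinks by the factor (1+r)·0.965 = 0.97867.
This holds for months 1–100. Entering month 101 the balance is €562.73; 3.5% of the post-interest balance is now below €20.00, so the flat €20.00 minimum applies from here.
From month 101 a fixed €20.00 at rate r clears €562.73 in 37 more payments. Total: 100 + 37 = 137 months.

137 months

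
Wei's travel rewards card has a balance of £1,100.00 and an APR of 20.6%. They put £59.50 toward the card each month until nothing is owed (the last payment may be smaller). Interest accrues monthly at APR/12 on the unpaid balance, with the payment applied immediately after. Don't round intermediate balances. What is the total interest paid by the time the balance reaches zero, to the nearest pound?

Monthly rate r = 20.6%/12 = 1.71667% = 0.0171667.
Payoff takes n = ⌈−ln(1 − rB₀/P)/ln(1+r)⌉ = ⌈22.431⌉ = 23 payments; the last is £25.77.
Total paid = 22·£59.50 + £25.77 = £1,334.77.
Total interest = total paid − principal = £1,334.77 − £1,100.00 = £234.77.

£235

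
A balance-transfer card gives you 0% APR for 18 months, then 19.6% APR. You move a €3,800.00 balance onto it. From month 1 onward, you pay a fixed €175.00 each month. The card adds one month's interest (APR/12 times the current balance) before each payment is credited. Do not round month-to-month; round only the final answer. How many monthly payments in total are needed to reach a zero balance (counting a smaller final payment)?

22 payments

Promo months 1–18 at r₀ = 0%/12 = 0; months 19+ at r₁ = 19.6%/12 = 0.0163333.
After month 18 (no interest yet): B = €3,800.00 − 18·€175.00 = €650.00.
Then at r₁ with €175.00/mo: n₂ = −ln(1 − r₁·B/P)/ln(1+r₁) ≈ 3.86 → 4 more payments.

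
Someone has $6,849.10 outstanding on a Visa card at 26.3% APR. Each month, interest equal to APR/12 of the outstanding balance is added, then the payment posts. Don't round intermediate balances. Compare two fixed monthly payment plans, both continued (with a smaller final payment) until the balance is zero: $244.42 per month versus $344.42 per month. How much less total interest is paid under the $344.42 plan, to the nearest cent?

Monthly rate r = 26.3%/12 = 2.19167% = 0.0219167.
At $244.42/mo: n = ⌈−ln(1 − rB₀/P)/ln(1+r)⌉ = 44 payments (last $226.31); total interest = total paid − $6,849.10 = $3,887.27.
At $344.42/mo: 27 payments (last $139.52); total interest $2,245.34.
Interest saved = $3,887.27 − $2,245.34 = $1,641.93.

$1,641.93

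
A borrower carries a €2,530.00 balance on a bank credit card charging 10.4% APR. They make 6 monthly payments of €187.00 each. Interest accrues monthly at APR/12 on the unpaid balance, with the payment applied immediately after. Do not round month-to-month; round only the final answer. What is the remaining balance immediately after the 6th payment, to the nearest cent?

€1,517.85

Monthly rate r = 10.4%/12 = 0.866667% = 0.00866667.
Each month: B ← B·(1+r) − €187.00.
Month 1: interest €21.93; balance after payment €2,364.93.
Month 2: interest €20.50; balance after payment €2,198.42.
Month 3: interest €19.05; balance after payment €2,030.48.
Month 4: interest €17.60; balance after payment €1,861.07.
Month 5: interest €16.13; balance after payment €1,690.20.
Month 6: interest €14.65; balance after payment €1,517.85.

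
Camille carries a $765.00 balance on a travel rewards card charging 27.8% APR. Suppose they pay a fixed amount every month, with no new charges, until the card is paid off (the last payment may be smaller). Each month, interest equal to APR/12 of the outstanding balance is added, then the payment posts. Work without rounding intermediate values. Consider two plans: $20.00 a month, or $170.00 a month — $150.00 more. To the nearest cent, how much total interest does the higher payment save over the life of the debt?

$1,079.83

Monthly rate r = 27.8%/12 = 2.31667% = 0.0231667.
At $20.00/mo: n = ⌈−ln(1 − rB₀/P)/ln(1+r)⌉ = 95 payments (last $17.34); total interest = total paid − $765.00 = $1,132.34.
At $170.00/mo: 5 payments (last $137.51); total interest $52.51.
Interest saved = $1,132.34 − $52.51 = $1,079.83.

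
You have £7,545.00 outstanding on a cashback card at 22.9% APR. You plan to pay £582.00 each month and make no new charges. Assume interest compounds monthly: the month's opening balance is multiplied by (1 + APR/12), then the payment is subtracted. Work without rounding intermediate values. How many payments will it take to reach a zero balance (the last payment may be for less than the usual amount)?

16 payments

Monthly rate r = 22.9%/12 = 1.90833% = 0.0190833.
Recurrence: B ← B·(1+r) − £582.00.
Month 1: interest £143.98; balance after payment £7,106.98.
Month 2: interest £135.62; balance after payment £6,660.61.
Closed form: n = −ln(1 − rB₀/P)/ln(1+r) = −ln(0.75261)/ln(1.01908) ≈ 15.035, so the balance reaches zero during payment 16.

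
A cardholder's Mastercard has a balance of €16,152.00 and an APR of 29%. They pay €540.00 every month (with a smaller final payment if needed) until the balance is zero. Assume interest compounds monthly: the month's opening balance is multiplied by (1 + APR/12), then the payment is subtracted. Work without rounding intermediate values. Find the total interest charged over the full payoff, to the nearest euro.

Monthly rate r = 29%/12 = 2.41667% = 0.0241667.
Payoff takes n = ⌈−ln(1 − rB₀/P)/ln(1+r)⌉ = ⌈53.737⌉ = 54 payments; the last is €399.28.
Total paid = 53·€540.00 + €399.28 = €29,019.28.
Total interest = total paid − principal = €29,019.28 − €16,152.00 = €12,867.28.

€12,867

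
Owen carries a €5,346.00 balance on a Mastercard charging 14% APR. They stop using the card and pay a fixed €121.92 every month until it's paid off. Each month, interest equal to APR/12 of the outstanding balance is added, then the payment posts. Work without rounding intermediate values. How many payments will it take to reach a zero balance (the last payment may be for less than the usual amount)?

62 months

Monthly rate r = 14%/12 = 1.16667% = 0.0116667.
Recurrence: B ← B·(1+r) − €121.92.
Month 1: interest €62.37; balance after payment €5,286.45.
Month 2: interest €61.68; balance after payment €5,226.21.
Closed form: n = −ln(1 − rB₀/P)/ln(1+r) = −ln(0.48844)/ln(1.01167) ≈ 61.776, so the balance reaches zero during payment 62.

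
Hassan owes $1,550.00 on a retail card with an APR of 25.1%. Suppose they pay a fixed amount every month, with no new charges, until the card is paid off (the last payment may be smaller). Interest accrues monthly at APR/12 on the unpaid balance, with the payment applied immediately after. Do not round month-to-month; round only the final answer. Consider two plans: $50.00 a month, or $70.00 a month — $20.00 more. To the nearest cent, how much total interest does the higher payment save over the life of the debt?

Monthly rate r = 25.1%/12 = 2.09167% = 0.0209167.
At $50.00/mo: n = ⌈−ln(1 − rB₀/P)/ln(1+r)⌉ = 51 payments (last $24.92); total interest = total paid − $1,550.00 = $974.92.
At $70.00/mo: 31 payments (last $3.48); total interest $553.48.
Interest saved = $974.92 − $553.48 = $421.44.

$421.44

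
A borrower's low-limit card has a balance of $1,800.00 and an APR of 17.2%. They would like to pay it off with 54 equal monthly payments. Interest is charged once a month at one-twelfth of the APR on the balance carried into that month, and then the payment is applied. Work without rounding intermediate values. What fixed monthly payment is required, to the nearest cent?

Monthly rate r = 17.2%/12 = 1.43333% = 0.0143333.
Level-payment amortization: P = B₀·r / (1 − (1+r)^(−n)) = 1800.00·0.0143333 / (1 − 1.01433^(−54)).
Denominator 1 − (1+r)^(−54) = 0.536294414.
P = 25.8 / 0.536294414 ≈ 48.11.

$48.11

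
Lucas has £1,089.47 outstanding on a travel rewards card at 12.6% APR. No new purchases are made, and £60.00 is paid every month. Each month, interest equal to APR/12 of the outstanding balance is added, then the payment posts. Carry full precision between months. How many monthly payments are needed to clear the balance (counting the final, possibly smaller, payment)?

21 months

Monthly rate r = 12.6%/12 = 1.05% = 0.0105.
Recurrence: B ← B·(1+r) − £60.00.
Month 1: interest £11.44; balance after payment £1,040.91.
Month 2: interest £10.93; balance after payment £991.84.
Closed form: n = −ln(1 − rB₀/P)/ln(1+r) = −ln(0.80934)/ln(1.0105) ≈ 20.252, so the balance reaches zero during payment 21.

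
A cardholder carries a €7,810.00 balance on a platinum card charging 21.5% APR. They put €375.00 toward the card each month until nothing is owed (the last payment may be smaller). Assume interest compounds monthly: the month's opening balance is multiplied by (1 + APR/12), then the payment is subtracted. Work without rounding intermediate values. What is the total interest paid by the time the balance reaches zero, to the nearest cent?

Monthly rate r = 21.5%/12 = 1.79167% = 0.0179167.
Payoff takes n = ⌈−ln(1 − rB₀/P)/ln(1+r)⌉ = ⌈26.300⌉ = 27 payments; the last is €113.25.
Total paid = 26·€375.00 + €113.25 = €9,863.25.
Total interest = total paid − principal = €9,863.25 − €7,810.00 = €2,053.25.

€2,053.25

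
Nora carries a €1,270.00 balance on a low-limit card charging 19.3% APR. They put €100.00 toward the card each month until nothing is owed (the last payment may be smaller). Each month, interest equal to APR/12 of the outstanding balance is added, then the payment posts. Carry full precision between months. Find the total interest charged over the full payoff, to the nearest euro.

Monthly rate r = 19.3%/12 = 1.60833% = 0.0160833.
Payoff takes n = ⌈−ln(1 − rB₀/P)/ln(1+r)⌉ = ⌈14.320⌉ = 15 payments; the last is €32.17.
Total paid = 14·€100.00 + €32.17 = €1,432.17.
Total interest = total paid − principal = €1,432.17 − €1,270.00 = €162.17.

€162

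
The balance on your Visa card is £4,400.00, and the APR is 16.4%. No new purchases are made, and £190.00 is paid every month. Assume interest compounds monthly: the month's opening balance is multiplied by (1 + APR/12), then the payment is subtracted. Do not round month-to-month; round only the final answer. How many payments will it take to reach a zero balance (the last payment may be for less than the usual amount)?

29 months

Monthly rate r = 16.4%/12 = 1.36667% = 0.0136667.
Recurrence: B ← B·(1+r) − £190.00.
Month 1: interest £60.13; balance after payment £4,270.13.
Month 2: interest £58.36; balance after payment £4,138.49.
Closed form: n = −ln(1 − rB₀/P)/ln(1+r) = −ln(0.68351)/ln(1.01367) ≈ 28.032, so the balance reaches zero during payment 29.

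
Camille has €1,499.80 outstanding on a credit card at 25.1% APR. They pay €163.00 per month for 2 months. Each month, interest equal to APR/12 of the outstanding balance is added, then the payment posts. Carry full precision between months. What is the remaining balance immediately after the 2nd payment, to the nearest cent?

€1,233.79

Monthly rate r = 25.1%/12 = 2.09167% = 0.0209167.
Each month: B ← B·(1+r) − €163.00.
Month 1: interest €31.37; balance after payment €1,368.17.
Month 2: interest €28.62; balance after payment €1,233.79.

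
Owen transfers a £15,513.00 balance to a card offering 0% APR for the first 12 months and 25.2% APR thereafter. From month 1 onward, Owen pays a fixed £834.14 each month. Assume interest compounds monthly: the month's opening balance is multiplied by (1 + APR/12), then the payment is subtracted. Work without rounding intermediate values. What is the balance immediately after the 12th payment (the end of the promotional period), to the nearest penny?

£5,503.32

Promo months 1–12 at r₀ = 0%/12 = 0; months 13+ at r₁ = 25.2%/12 = 0.021.
After month 12 (no interest yet): B = £15,513.00 − 12·£834.14 = £5,503.32.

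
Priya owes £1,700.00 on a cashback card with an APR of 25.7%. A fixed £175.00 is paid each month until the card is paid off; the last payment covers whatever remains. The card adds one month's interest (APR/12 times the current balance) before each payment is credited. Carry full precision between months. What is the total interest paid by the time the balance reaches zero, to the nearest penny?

£226.32

Monthly rate r = 25.7%/12 = 2.14167% = 0.0214167.
Payoff takes n = ⌈−ln(1 − rB₀/P)/ln(1+r)⌉ = ⌈11.007⌉ = 12 payments; the last is £1.32.
Total paid = 11·£175.00 + £1.32 = £1,926.32.
Total interest = total paid − principal = £1,926.32 − £1,700.00 = £226.32.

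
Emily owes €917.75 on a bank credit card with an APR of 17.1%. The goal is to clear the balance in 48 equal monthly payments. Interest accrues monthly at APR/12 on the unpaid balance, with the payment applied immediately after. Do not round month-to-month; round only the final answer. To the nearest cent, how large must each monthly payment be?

Monthly rate r = 17.1%/12 = 1.425% = 0.01425.
Level-payment amortization: P = B₀·r / (1 − (1+r)^(−n)) = 917.75·0.01425 / (1 − 1.01425^(−48)).
Denominator 1 − (1+r)^(−48) = 0.492963512.
P = 13.0779 / 0.492963512 ≈ 26.53.

€26.53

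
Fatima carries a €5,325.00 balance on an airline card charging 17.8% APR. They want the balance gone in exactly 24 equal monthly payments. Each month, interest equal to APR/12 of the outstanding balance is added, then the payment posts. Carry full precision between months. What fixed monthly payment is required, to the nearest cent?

€265.33

Monthly rate r = 17.8%/12 = 1.48333% = 0.0148333.
Level-payment amortization: P = B₀·r / (1 − (1+r)^(−n)) = 5325.00·0.0148333 / (1 − 1.01483^(−24)).
Denominator 1 − (1+r)^(−24) = 0.297693591.
P = 78.9875 / 0.297693591 ≈ 265.33.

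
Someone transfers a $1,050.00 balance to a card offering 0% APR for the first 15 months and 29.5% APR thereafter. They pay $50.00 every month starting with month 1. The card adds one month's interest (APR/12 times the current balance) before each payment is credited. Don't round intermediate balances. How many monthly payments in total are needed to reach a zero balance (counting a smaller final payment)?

Promo months 1–15 at r₀ = 0%/12 = 0; months 16+ at r₁ = 29.5%/12 = 0.0245833.
After month 15 (no interest yet): B = $1,050.00 − 15·$50.00 = $300.00.
Then at r₁ with $50.00/mo: n₂ = −ln(1 − r₁·B/P)/ln(1+r₁) ≈ 6.57 → 7 more payments.

22 months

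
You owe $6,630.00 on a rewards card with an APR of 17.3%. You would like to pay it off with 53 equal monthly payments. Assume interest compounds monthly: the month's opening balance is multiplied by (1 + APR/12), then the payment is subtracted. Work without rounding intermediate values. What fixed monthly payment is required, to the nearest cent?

$179.77

Monthly rate r = 17.3%/12 = 1.44167% = 0.0144167.
Level-payment amortization: P = B₀·r / (1 − (1+r)^(−n)) = 6630.00·0.0144167 / (1 − 1.01442^(−53)).
Denominator 1 − (1+r)^(−53) = 0.531691464.
P = 95.5825 / 0.531691464 ≈ 179.77.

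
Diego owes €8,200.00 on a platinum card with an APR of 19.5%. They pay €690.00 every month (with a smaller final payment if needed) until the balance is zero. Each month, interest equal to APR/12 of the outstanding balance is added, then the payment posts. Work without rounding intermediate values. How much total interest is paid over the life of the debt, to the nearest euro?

Monthly rate r = 19.5%/12 = 1.625% = 0.01625.
Payoff takes n = ⌈−ln(1 − rB₀/P)/ln(1+r)⌉ = ⌈13.312⌉ = 14 payments; the last is €216.22.
Total paid = 13·€690.00 + €216.22 = €9,186.22.
Total interest = total paid − principal = €9,186.22 − €8,200.00 = €986.22.

€986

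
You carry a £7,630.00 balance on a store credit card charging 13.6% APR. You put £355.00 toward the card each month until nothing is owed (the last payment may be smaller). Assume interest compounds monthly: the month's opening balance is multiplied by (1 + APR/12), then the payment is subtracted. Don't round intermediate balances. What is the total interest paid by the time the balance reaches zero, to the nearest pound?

Monthly rate r = 13.6%/12 = 1.13333% = 0.0113333.
Payoff takes n = ⌈−ln(1 − rB₀/P)/ln(1+r)⌉ = ⌈24.772⌉ = 25 payments; the last is £274.32.
Total paid = 24·£355.00 + £274.32 = £8,794.32.
Total interest = total paid − principal = £8,794.32 − £7,630.00 = £1,164.32.

£1,164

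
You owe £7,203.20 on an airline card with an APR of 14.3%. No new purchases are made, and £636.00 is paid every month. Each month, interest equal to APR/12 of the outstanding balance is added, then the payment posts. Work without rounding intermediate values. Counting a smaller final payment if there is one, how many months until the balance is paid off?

Monthly rate r = 14.3%/12 = 1.19167% = 0.0119167.
Recurrence: B ← B·(1+r) − £636.00.
Month 1: interest £85.84; balance after payment £6,653.04.
Month 2: interest £79.28; balance after payment £6,096.32.
Closed form: n = −ln(1 − rB₀/P)/ln(1+r) = −ln(0.86503)/ln(1.01192) ≈ 12.239, so the balance reaches zero during payment 13.

13 payments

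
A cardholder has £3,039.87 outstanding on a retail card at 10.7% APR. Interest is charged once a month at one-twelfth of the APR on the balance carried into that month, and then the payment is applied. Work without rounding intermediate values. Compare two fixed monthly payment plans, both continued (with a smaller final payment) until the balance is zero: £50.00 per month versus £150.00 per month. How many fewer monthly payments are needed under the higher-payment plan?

Monthly rate r = 10.7%/12 = 0.891667% = 0.00891667.
At £50.00/mo: n = ⌈−ln(1 − rB₀/P)/ln(1+r)⌉ = 88 payments (last £49.65); total interest = total paid − £3,039.87 = £1,359.78.
At £150.00/mo: 23 payments (last £67.95); total interest £328.08.
Payments saved = 88 − 23 = 65.

65 fewer payments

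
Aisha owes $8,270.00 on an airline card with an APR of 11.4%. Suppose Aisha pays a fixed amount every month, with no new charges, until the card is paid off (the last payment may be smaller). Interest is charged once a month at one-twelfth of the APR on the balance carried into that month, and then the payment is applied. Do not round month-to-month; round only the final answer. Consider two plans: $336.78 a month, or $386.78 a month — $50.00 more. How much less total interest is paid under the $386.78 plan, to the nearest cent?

$173.53

Monthly rate r = 11.4%/12 = 0.95% = 0.0095.
At $336.78/mo: n = ⌈−ln(1 − rB₀/P)/ln(1+r)⌉ = 29 payments (last $31.94); total interest = total paid − $8,270.00 = $1,191.78.
At $386.78/mo: 25 payments (last $5.53); total interest $1,018.25.
Interest saved = $1,191.78 − $1,018.25 = $173.53.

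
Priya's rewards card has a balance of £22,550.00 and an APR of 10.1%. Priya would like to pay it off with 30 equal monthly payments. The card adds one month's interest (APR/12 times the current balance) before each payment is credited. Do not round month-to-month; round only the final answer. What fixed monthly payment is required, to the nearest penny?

£853.70

Monthly rate r = 10.1%/12 = 0.841667% = 0.00841667.
Level-payment amortization: P = B₀·r / (1 − (1+r)^(−n)) = 22550.00·0.00841667 / (1 − 1.00842^(−30)).
Denominator 1 − (1+r)^(−30) = 0.222322466.
P = 189.796 / 0.222322466 ≈ 853.70.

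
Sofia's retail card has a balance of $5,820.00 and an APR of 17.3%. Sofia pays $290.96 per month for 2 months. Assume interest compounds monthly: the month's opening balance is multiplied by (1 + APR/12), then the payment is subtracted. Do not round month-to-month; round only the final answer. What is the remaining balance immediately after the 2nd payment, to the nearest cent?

Monthly rate r = 17.3%/12 = 1.44167% = 0.0144167.
Each month: B ← B·(1+r) − $290.96.
Month 1: interest $83.91; balance after payment $5,612.94.
Month 2: interest $80.92; balance after payment $5,402.90.

$5,402.90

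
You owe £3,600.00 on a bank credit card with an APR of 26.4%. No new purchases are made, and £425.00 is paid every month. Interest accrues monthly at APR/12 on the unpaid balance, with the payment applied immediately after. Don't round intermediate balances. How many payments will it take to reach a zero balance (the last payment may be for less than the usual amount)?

10 payments

Monthly rate r = 26.4%/12 = 2.2% = 0.022.
Recurrence: B ← B·(1+r) − £425.00.
Month 1: interest £79.20; balance after payment £3,254.20.
Month 2: interest £71.59; balance after payment £2,900.79.
Closed form: n = −ln(1 − rB₀/P)/ln(1+r) = −ln(0.81365)/ln(1.022) ≈ 9.477, so the balance reaches zero during payment 10.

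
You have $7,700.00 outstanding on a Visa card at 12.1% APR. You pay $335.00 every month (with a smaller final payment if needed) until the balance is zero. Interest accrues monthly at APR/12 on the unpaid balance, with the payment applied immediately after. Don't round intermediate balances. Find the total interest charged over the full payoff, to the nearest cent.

Monthly rate r = 12.1%/12 = 1.00833% = 0.0100833.
Payoff takes n = ⌈−ln(1 − rB₀/P)/ln(1+r)⌉ = ⌈26.280⌉ = 27 payments; the last is $94.08.
Total paid = 26·$335.00 + $94.08 = $8,804.08.
Total interest = total paid − principal = $8,804.08 − $7,700.00 = $1,104.08.

$1,104.08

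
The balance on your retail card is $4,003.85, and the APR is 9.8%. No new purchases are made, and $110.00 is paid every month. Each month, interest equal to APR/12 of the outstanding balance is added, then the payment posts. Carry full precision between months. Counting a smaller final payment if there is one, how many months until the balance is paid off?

44 payments

Monthly rate r = 9.8%/12 = 0.816667% = 0.00816667.
Recurrence: B ← B·(1+r) − $110.00.
Month 1: interest $32.70; balance after payment $3,926.55.
Month 2: interest $32.07; balance after payment $3,848.61.
Closed form: n = −ln(1 − rB₀/P)/ln(1+r) = −ln(0.70274)/ln(1.00817) ≈ 43.371, so the balance reaches zero during payment 44.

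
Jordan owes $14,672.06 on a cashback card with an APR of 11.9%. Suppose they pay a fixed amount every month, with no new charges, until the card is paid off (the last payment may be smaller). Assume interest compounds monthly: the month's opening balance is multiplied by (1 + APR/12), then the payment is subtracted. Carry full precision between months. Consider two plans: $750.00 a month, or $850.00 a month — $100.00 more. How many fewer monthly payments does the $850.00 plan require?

Monthly rate r = 11.9%/12 = 0.991667% = 0.00991667.
At $750.00/mo: n = ⌈−ln(1 − rB₀/P)/ln(1+r)⌉ = 22 payments (last $642.23); total interest = total paid − $14,672.06 = $1,720.17.
At $850.00/mo: 20 payments (last $22.20); total interest $1,500.14.
Payments saved = 22 − 20 = 2.

2 fewer payments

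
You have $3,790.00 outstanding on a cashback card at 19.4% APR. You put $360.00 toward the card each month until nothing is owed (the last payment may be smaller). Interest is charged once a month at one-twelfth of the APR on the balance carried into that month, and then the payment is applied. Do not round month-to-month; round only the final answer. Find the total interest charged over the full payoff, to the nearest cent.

Monthly rate r = 19.4%/12 = 1.61667% = 0.0161667.
Payoff takes n = ⌈−ln(1 − rB₀/P)/ln(1+r)⌉ = ⌈11.633⌉ = 12 payments; the last is $228.70.
Total paid = 11·$360.00 + $228.70 = $4,188.70.
Total interest = total paid − principal = $4,188.70 − $3,790.00 = $398.70.

$398.70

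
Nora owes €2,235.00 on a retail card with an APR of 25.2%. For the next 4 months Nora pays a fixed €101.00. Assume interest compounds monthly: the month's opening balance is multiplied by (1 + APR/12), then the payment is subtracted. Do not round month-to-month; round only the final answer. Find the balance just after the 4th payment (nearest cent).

€2,011.83

Monthly rate r = 25.2%/12 = 2.1% = 0.021.
Each month: B ← B·(1+r) − €101.00.
Month 1: interest €46.93; balance after payment €2,180.93.
Month 2: interest €45.80; balance after payment €2,125.73.
Month 3: interest €44.64; balance after payment €2,069.38.
Month 4: interest €43.46; balance after payment €2,011.83.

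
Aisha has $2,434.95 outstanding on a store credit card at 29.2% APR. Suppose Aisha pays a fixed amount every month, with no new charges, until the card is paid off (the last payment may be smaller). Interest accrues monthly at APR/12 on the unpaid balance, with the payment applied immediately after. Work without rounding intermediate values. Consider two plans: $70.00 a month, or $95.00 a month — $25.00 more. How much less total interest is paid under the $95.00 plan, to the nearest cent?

Monthly rate r = 29.2%/12 = 2.43333% = 0.0243333.
At $70.00/mo: n = ⌈−ln(1 − rB₀/P)/ln(1+r)⌉ = 78 payments (last $65.27); total interest = total paid − $2,434.95 = $3,020.32.
At $95.00/mo: 41 payments (last $62.14); total interest $1,427.19.
Interest saved = $3,020.32 − $1,427.19 = $1,593.13.

$1,593.13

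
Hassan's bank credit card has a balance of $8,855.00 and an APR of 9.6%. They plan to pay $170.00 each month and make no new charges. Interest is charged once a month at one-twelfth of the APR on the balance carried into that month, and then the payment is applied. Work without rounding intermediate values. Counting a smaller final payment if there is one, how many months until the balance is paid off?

Monthly rate r = 9.6%/12 = 0.8% = 0.008.
Recurrence: B ← B·(1+r) − $170.00.
Month 1: interest $70.84; balance after payment $8,755.84.
Month 2: interest $70.05; balance after payment $8,655.89.
Closed form: n = −ln(1 − rB₀/P)/ln(1+r) = −ln(0.58329)/ln(1.008) ≈ 67.652, so the balance reaches zero during payment 68.

68 payments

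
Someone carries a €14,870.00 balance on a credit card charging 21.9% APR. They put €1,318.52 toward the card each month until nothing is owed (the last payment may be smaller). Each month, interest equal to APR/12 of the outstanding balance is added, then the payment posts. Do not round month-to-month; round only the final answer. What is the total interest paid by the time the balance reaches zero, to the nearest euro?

€1,933

Monthly rate r = 21.9%/12 = 1.825% = 0.01825.
Payoff takes n = ⌈−ln(1 − rB₀/P)/ln(1+r)⌉ = ⌈12.742⌉ = 13 payments; the last is €980.61.
Total paid = 12·€1,318.52 + €980.61 = €16,802.85.
Total interest = total paid − principal = €16,802.85 − €14,870.00 = €1,932.85.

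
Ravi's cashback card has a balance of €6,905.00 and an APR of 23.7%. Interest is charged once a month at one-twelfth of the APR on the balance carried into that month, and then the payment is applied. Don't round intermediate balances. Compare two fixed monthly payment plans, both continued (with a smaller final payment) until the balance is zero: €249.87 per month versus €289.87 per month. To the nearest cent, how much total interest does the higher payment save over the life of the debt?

Monthly rate r = 23.7%/12 = 1.975% = 0.01975.
At €249.87/mo: n = ⌈−ln(1 − rB₀/P)/ln(1+r)⌉ = 41 payments (last €88.34); total interest = total paid − €6,905.00 = €3,178.14.
At €289.87/mo: 33 payments (last €147.68); total interest €2,518.52.
Interest saved = €3,178.14 − €2,518.52 = €659.62.

€659.62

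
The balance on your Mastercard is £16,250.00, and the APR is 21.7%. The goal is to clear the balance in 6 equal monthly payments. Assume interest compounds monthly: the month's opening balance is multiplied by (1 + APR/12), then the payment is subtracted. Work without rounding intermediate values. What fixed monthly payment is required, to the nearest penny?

£2,882.31

Monthly rate r = 21.7%/12 = 1.80833% = 0.0180833.
Level-payment amortization: P = B₀·r / (1 − (1+r)^(−n)) = 16250.00·0.0180833 / (1 − 1.01808^(−6)).
Denominator 1 − (1+r)^(−6) = 0.101951001.
P = 293.854 / 0.101951001 ≈ 2882.31.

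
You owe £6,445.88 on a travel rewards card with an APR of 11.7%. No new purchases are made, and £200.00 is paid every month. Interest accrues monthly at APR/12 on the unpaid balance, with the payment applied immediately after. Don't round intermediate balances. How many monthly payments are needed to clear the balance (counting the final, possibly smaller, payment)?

39 months

Monthly rate r = 11.7%/12 = 0.975% = 0.00975.
Recurrence: B ← B·(1+r) − £200.00.
Month 1: interest £62.85; balance after payment £6,308.73.
Month 2: interest £61.51; balance after payment £6,170.24.
Closed form: n = −ln(1 − rB₀/P)/ln(1+r) = −ln(0.68576)/ln(1.00975) ≈ 38.878, so the balance reaches zero during payment 39.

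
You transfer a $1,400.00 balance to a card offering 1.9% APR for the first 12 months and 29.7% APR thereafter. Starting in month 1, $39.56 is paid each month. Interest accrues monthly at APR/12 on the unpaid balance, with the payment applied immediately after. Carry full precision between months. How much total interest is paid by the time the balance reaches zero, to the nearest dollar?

$530

Promo months 1–12 at r₀ = 1.9%/12 = 0.00158333; months 13+ at r₁ = 29.7%/12 = 0.02475.
After month 12: iterate B ← B·(1+r₀) − $39.56 for 12 months → $947.96.
Then at r₁ with $39.56/mo: n₂ = −ln(1 − r₁·B/P)/ln(1+r₁) ≈ 36.78 → 37 more payments.
Total paid = 48·$39.56 + $30.77 = $1,929.65; interest = $1,929.65 − $1,400.00 = $529.65.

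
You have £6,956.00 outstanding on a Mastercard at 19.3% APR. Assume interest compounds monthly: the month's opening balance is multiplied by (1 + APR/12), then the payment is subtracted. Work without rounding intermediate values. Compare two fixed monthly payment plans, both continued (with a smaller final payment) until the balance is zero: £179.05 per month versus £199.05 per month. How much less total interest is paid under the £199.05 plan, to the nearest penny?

£701.45

Monthly rate r = 19.3%/12 = 1.60833% = 0.0160833.
At £179.05/mo: n = ⌈−ln(1 − rB₀/P)/ln(1+r)⌉ = 62 payments (last £79.99); total interest = total paid − £6,956.00 = £4,046.04.
At £199.05/mo: 52 payments (last £149.04); total interest £3,344.59.
Interest saved = £4,046.04 − £3,344.59 = £701.45.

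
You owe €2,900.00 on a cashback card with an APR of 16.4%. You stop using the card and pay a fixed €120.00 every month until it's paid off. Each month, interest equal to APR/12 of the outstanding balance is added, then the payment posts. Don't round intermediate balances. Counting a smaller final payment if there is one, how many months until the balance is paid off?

30 payments

Monthly rate r = 16.4%/12 = 1.36667% = 0.0136667.
Recurrence: B ← B·(1+r) − €120.00.
Month 1: interest €39.63; balance after payment €2,819.63.
Month 2: interest €38.53; balance after payment €2,738.17.
Closed form: n = −ln(1 − rB₀/P)/ln(1+r) = −ln(0.66972)/ln(1.01367) ≈ 29.534, so the balance reaches zero during payment 30.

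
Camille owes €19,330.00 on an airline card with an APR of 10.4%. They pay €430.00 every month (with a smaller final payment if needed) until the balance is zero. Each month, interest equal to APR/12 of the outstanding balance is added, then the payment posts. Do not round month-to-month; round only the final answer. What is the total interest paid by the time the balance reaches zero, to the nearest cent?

€5,268.21

Monthly rate r = 10.4%/12 = 0.866667% = 0.00866667.
Payoff takes n = ⌈−ln(1 − rB₀/P)/ln(1+r)⌉ = ⌈57.204⌉ = 58 payments; the last is €88.21.
Total paid = 57·€430.00 + €88.21 = €24,598.21.
Total interest = total paid − principal = €24,598.21 − €19,330.00 = €5,268.21.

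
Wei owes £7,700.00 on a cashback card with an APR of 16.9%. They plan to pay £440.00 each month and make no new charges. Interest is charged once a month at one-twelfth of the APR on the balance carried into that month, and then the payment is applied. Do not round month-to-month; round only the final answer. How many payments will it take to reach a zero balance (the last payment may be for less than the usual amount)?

21 months

Monthly rate r = 16.9%/12 = 1.40833% = 0.0140833.
Recurrence: B ← B·(1+r) − £440.00.
Month 1: interest £108.44; balance after payment £7,368.44.
Month 2: interest £103.77; balance after payment £7,032.21.
Closed form: n = −ln(1 − rB₀/P)/ln(1+r) = −ln(0.75354)/ln(1.01408) ≈ 20.234, so the balance reaches zero during payment 21.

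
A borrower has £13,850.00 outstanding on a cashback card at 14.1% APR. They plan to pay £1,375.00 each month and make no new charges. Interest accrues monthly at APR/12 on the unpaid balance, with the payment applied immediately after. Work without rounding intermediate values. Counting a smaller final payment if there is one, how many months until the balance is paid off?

11 months

Monthly rate r = 14.1%/12 = 1.175% = 0.01175.
Recurrence: B ← B·(1+r) − £1,375.00.
Month 1: interest £162.74; balance after payment £12,637.74.
Month 2: interest £148.49; balance after payment £11,411.23.
Closed form: n = −ln(1 − rB₀/P)/ln(1+r) = −ln(0.88165)/ln(1.01175) ≈ 10.783, so the balance reaches zero during payment 11.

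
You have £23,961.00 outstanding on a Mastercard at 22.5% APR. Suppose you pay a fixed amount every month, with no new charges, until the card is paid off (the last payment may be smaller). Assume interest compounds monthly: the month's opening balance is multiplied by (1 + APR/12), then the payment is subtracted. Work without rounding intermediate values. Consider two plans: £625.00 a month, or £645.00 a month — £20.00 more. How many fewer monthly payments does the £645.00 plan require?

4 fewer payments

Monthly rate r = 22.5%/12 = 1.875% = 0.01875.
At £625.00/mo: n = ⌈−ln(1 − rB₀/P)/ln(1+r)⌉ = 69 payments (last £189.69); total interest = total paid − £23,961.00 = £18,728.69.
At £645.00/mo: 65 payments (last £126.60); total interest £17,445.60.
Payments saved = 69 − 65 = 4.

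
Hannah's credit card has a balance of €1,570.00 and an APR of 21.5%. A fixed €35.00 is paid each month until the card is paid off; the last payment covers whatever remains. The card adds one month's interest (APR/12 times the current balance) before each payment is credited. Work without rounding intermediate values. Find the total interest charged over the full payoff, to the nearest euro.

Monthly rate r = 21.5%/12 = 1.79167% = 0.0179167.
Payoff takes n = ⌈−ln(1 − rB₀/P)/ln(1+r)⌉ = ⌈91.680⌉ = 92 payments; the last is €23.88.
Total paid = 91·€35.00 + €23.88 = €3,208.88.
Total interest = total paid − principal = €3,208.88 − €1,570.00 = €1,638.88.

€1,639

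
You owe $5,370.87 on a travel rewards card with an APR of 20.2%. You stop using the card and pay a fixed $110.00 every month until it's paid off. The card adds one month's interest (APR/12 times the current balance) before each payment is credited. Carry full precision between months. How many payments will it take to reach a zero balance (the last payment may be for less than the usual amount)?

104 payments

Monthly rate r = 20.2%/12 = 1.68333% = 0.0168333.
Recurrence: B ← B·(1+r) − $110.00.
Month 1: interest $90.41; balance after payment $5,351.28.
Month 2: interest $90.08; balance after payment $5,331.36.
Closed form: n = −ln(1 − rB₀/P)/ln(1+r) = −ln(0.17809)/ln(1.01683) ≈ 103.362, so the balance reaches zero during payment 104.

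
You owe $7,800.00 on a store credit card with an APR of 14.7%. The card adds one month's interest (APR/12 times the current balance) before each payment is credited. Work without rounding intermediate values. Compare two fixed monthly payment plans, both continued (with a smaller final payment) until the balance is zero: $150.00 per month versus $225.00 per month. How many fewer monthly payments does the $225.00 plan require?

Monthly rate r = 14.7%/12 = 1.225% = 0.01225.
At $150.00/mo: n = ⌈−ln(1 − rB₀/P)/ln(1+r)⌉ = 84 payments (last $34.41); total interest = total paid − $7,800.00 = $4,684.41.
At $225.00/mo: 46 payments (last $90.97); total interest $2,415.97.
Payments saved = 84 − 46 = 38.

38 fewer payments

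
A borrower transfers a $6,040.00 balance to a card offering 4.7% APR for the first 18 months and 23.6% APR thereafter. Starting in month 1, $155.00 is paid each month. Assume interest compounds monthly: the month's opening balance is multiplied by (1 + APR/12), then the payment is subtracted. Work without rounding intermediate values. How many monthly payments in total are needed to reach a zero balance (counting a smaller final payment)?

Promo months 1–18 at r₀ = 4.7%/12 = 0.00391667; months 19+ at r₁ = 23.6%/12 = 0.0196667.
After month 18: iterate B ← B·(1+r₀) − $155.00 for 18 months → $3,595.44.
Then at r₁ with $155.00/mo: n₂ = −ln(1 − r₁·B/P)/ln(1+r₁) ≈ 31.28 → 32 more payments.

50 months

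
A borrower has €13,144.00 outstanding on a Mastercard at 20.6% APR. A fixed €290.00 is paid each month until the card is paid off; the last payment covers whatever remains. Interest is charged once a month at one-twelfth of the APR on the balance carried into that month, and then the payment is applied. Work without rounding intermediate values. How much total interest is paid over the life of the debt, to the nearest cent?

Monthly rate r = 20.6%/12 = 1.71667% = 0.0171667.
Payoff takes n = ⌈−ln(1 − rB₀/P)/ln(1+r)⌉ = ⌈88.442⌉ = 89 payments; the last is €128.75.
Total paid = 88·€290.00 + €128.75 = €25,648.75.
Total interest = total paid − principal = €25,648.75 − €13,144.00 = €12,504.75.

€12,504.75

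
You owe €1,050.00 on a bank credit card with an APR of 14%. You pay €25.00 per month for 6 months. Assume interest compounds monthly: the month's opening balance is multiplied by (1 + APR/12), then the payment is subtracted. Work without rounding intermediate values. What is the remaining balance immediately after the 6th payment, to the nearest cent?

€971.23

Monthly rate r = 14%/12 = 1.16667% = 0.0116667.
Each month: B ← B·(1+r) − €25.00.
Month 1: interest €12.25; balance after payment €1,037.25.
Month 2: interest €12.10; balance after payment €1,024.35.
Month 3: interest €11.95; balance after payment €1,011.30.
Month 4: interest €11.80; balance after payment €998.10.
Month 5: interest €11.64; balance after payment €984.75.
Month 6: interest €11.49; balance after payment €971.23.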